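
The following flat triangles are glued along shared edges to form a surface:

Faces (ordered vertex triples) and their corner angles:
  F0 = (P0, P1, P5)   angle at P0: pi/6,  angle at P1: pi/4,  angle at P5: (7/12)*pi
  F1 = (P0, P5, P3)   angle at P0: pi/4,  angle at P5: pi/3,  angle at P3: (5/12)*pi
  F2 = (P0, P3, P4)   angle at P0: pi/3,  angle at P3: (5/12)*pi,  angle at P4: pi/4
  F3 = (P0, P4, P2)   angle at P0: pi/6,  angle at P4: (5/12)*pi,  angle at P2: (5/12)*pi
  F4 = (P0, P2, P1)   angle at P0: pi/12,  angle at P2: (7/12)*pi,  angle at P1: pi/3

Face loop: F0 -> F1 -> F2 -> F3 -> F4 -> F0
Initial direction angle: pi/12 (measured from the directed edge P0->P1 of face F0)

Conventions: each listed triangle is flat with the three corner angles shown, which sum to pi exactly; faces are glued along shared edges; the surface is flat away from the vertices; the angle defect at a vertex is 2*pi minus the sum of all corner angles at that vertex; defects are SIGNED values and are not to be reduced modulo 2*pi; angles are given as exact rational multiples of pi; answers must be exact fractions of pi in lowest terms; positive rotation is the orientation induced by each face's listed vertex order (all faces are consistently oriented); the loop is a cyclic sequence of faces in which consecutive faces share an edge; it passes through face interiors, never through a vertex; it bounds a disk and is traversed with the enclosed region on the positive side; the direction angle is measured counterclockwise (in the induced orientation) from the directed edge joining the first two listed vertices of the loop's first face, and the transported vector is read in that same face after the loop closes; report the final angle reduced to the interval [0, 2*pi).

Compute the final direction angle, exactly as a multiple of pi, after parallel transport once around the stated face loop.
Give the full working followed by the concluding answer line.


enclosed vertex P0: corner angles sum to pi, defect = 2*pi - pi = pi
transport around the loop rotates by the sum of enclosed defects; add to the initial angle mod 2*pi
final angle = pi/12 + pi = (13/12)*pi (mod 2*pi)

Answer: final direction angle = (13/12)*pi


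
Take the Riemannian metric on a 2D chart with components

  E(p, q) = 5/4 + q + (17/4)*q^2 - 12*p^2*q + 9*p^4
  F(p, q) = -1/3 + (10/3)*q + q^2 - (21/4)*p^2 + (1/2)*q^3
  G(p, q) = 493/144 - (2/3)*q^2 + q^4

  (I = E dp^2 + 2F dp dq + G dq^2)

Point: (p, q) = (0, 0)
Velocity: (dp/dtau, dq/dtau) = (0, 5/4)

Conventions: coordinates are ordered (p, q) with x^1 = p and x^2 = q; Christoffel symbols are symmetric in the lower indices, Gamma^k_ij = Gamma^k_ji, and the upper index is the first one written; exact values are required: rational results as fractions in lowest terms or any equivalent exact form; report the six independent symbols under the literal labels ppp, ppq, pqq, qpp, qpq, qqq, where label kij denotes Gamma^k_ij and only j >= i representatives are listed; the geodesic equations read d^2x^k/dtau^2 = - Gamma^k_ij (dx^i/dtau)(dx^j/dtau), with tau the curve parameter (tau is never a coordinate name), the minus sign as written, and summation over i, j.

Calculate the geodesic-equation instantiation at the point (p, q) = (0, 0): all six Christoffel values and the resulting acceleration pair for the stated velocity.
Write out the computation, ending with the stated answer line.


E = 5/4, F = -1/3, G = 493/144 at the point
E_p = 0, E_q = 1, F_p = 0, F_q = 10/3, G_p = 0, G_q = 0
EG - F^2 = 2401/576;  g^inv = (576/2401) * [[493/144, 1/3], [1/3, 5/4]]
first-kind symbols [ij,l] = (1/2)(d_i g_jl + d_j g_il - d_l g_ij): [pp,p] = E_p/2 = 0, [pp,q] = F_p - E_q/2 = -1/2, [pq,p] = E_q/2 = 1/2, [pq,q] = G_p/2 = 0, [qq,p] = F_q - G_p/2 = 10/3, [qq,q] = G_q/2 = 0
Gamma^p_ij = (G*[ij,p] - F*[ij,q])/(EG - F^2), Gamma^q_ij = (E*[ij,q] - F*[ij,p])/(EG - F^2)
Gamma_ppp = -96/2401, Gamma_ppq = 986/2401, Gamma_pqq = 19720/7203, Gamma_qpp = -360/2401, Gamma_qpq = 96/2401, Gamma_qqq = 640/2401
d^2p/dtau^2 = -(Gamma_ppp*(0)^2 + 2*Gamma_ppq*(0)*(5/4) + Gamma_pqq*(5/4)^2) = -61625/14406
d^2q/dtau^2 = -(Gamma_qpp*(0)^2 + 2*Gamma_qpq*(0)*(5/4) + Gamma_qqq*(5/4)^2) = -1000/2401

Answer: Gamma_ppp = -96/2401, Gamma_ppq = 986/2401, Gamma_pqq = 19720/7203, Gamma_qpp = -360/2401, Gamma_qpq = 96/2401, Gamma_qqq = 640/2401; accelerations (d^2p/dtau^2, d^2q/dtau^2) = (-61625/14406, -1000/2401)


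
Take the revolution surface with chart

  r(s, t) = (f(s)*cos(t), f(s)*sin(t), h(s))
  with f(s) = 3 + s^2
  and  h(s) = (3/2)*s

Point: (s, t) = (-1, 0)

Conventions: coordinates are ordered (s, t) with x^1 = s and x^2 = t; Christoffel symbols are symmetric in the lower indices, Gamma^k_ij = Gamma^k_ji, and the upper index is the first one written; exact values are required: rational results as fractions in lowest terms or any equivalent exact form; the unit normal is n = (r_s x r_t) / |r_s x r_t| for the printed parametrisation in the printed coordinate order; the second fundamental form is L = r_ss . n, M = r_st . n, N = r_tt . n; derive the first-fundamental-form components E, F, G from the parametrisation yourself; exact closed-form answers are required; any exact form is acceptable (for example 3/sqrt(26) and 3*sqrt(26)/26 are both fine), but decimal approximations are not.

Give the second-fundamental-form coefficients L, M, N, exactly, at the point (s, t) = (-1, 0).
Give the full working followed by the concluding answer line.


f = 4, f' = -2, f'' = 2, h' = 3/2, h'' = 0
E = 25/4, F = 0, G = 16; answer radicand W^2 = 25/4
unnormalised second-form numerators: l = -3, m = 0, n = 6; L = l/sqrt(25/4), and similarly M = m/sqrt(W^2), N = n/sqrt(W^2)

Answer: L = -6/5, M = 0, N = 12/5


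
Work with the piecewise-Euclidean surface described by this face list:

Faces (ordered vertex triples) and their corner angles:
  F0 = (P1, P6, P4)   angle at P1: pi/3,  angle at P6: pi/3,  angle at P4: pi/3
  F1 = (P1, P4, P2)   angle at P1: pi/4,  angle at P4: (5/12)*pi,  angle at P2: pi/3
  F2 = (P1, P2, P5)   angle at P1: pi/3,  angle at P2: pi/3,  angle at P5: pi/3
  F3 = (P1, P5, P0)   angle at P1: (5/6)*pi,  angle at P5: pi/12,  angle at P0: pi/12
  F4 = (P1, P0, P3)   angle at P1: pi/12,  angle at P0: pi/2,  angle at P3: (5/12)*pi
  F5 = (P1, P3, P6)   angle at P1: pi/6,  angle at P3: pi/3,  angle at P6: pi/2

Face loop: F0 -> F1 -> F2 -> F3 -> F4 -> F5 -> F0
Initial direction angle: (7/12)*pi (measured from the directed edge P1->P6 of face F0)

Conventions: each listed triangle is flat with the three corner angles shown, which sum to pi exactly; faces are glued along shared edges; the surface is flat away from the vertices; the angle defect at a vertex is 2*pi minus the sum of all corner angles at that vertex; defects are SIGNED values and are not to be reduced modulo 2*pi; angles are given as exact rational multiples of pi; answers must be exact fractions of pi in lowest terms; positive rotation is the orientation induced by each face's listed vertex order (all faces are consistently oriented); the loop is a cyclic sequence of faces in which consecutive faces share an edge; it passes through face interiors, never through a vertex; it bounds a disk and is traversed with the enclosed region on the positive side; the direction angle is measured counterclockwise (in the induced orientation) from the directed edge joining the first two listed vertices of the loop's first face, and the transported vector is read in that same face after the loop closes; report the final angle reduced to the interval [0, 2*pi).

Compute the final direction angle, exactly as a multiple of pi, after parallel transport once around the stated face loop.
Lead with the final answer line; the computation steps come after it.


Answer: final direction angle = (7/12)*pi

enclosed vertex P1: corner angles sum to 2*pi, defect = 2*pi - 2*pi = 0
the final direction is the initial angle plus the enclosed defects, taken mod 2*pi in the induced orientation
final angle = (7/12)*pi + 0 = (7/12)*pi (mod 2*pi)


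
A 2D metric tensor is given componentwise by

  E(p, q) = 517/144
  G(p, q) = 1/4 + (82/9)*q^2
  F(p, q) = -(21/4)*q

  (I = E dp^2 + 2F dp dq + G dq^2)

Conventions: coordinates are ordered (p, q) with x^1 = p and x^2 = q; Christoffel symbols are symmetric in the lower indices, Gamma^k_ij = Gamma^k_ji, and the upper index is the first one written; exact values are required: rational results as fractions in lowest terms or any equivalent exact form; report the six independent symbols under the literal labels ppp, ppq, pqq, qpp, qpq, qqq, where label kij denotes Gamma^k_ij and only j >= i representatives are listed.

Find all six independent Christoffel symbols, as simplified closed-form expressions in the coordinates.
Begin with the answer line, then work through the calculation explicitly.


Answer: Gamma_ppp = 0, Gamma_ppq = 0, Gamma_pqq = -6804/(26692*q^2 + 4653), Gamma_qpp = 0, Gamma_qpq = 0, Gamma_qqq = 26692*q/(26692*q^2 + 4653)

E = 517/144; F = -(21/4)*q; G = 1/4 + (82/9)*q^2
Gamma^k_ij = (1/2) g^{kl} (d_i g_jl + d_j g_il - d_l g_ij), with g^inv = (1/(EG-F^2)) [[G, -F], [-F, E]]
first partials: E_p = 0, E_q = 0, F_p = 0, F_q = -21/4, G_p = 0, G_q = (164/9)*q
D = EG - F^2 = 517/576 + (6673/1296)*q^2
expanded: Gamma^p_pp = (G E_p - 2F F_p + F E_q)/(2D), Gamma^p_pq = (G E_q - F G_p)/(2D), Gamma^p_qq = (2G F_q - G G_p - F G_q)/(2D), Gamma^q_pp = (2E F_p - E E_q - F E_p)/(2D), Gamma^q_pq = (E G_p - F E_q)/(2D), Gamma^q_qq = (E G_q - 2F F_q + F G_p)/(2D); substitute and cancel common factors


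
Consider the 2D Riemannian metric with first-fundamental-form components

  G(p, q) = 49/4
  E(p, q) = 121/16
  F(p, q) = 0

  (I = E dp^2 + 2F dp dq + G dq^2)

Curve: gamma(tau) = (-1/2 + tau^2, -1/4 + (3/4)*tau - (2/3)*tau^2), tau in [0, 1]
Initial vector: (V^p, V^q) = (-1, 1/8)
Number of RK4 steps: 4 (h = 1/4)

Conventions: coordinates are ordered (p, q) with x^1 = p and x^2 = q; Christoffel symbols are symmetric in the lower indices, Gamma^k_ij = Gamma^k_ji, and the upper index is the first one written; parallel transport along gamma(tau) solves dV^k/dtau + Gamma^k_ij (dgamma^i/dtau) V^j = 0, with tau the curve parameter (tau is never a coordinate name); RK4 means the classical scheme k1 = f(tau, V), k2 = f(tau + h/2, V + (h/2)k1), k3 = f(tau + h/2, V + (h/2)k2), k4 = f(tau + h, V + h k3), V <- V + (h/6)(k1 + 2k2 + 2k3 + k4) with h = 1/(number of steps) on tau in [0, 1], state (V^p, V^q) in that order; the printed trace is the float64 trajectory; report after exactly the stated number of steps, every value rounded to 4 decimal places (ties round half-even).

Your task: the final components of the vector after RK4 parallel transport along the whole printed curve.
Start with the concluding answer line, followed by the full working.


Answer: V^p = -1.0000, V^q = 0.1250

gamma'(tau) = (2*tau, 3/4 - (4/3)*tau); f(tau, V)^k = -Gamma^k_ij(gamma(tau)) gamma'^i(tau) V^j; h = 1/4; intermediate values shown to 6 dp
curve data and Christoffel symbols at the stage parameters:
  tau = 0.000000: gamma = (-0.500000, -0.250000), gamma' = (0.000000, 0.750000); Gamma_ppp = 0.000000, Gamma_ppq = 0.000000, Gamma_pqq = 0.000000, Gamma_qpp = 0.000000, Gamma_qpq = 0.000000, Gamma_qqq = 0.000000
  tau = 0.125000: gamma = (-0.484375, -0.166667), gamma' = (0.250000, 0.583333); Gamma_ppp = 0.000000, Gamma_ppq = 0.000000, Gamma_pqq = 0.000000, Gamma_qpp = 0.000000, Gamma_qpq = 0.000000, Gamma_qqq = 0.000000
  tau = 0.250000: gamma = (-0.437500, -0.104167), gamma' = (0.500000, 0.416667); Gamma_ppp = 0.000000, Gamma_ppq = 0.000000, Gamma_pqq = 0.000000, Gamma_qpp = 0.000000, Gamma_qpq = 0.000000, Gamma_qqq = 0.000000
  tau = 0.375000: gamma = (-0.359375, -0.062500), gamma' = (0.750000, 0.250000); Gamma_ppp = 0.000000, Gamma_ppq = 0.000000, Gamma_pqq = 0.000000, Gamma_qpp = 0.000000, Gamma_qpq = 0.000000, Gamma_qqq = 0.000000
  tau = 0.500000: gamma = (-0.250000, -0.041667), gamma' = (1.000000, 0.083333); Gamma_ppp = 0.000000, Gamma_ppq = 0.000000, Gamma_pqq = 0.000000, Gamma_qpp = 0.000000, Gamma_qpq = 0.000000, Gamma_qqq = 0.000000
  tau = 0.625000: gamma = (-0.109375, -0.041667), gamma' = (1.250000, -0.083333); Gamma_ppp = 0.000000, Gamma_ppq = 0.000000, Gamma_pqq = 0.000000, Gamma_qpp = 0.000000, Gamma_qpq = 0.000000, Gamma_qqq = 0.000000
  tau = 0.750000: gamma = (0.062500, -0.062500), gamma' = (1.500000, -0.250000); Gamma_ppp = 0.000000, Gamma_ppq = 0.000000, Gamma_pqq = 0.000000, Gamma_qpp = 0.000000, Gamma_qpq = 0.000000, Gamma_qqq = 0.000000
  tau = 0.875000: gamma = (0.265625, -0.104167), gamma' = (1.750000, -0.416667); Gamma_ppp = 0.000000, Gamma_ppq = 0.000000, Gamma_pqq = 0.000000, Gamma_qpp = 0.000000, Gamma_qpq = 0.000000, Gamma_qqq = 0.000000
  tau = 1.000000: gamma = (0.500000, -0.166667), gamma' = (2.000000, -0.583333); Gamma_ppp = 0.000000, Gamma_ppq = 0.000000, Gamma_pqq = 0.000000, Gamma_qpp = 0.000000, Gamma_qpq = 0.000000, Gamma_qqq = 0.000000
step 0: V^p = -1.0000, V^q = 0.1250
step 1: k1 = (0.000000, 0.000000), k2 = (0.000000, 0.000000), k3 = (0.000000, 0.000000), k4 = (0.000000, 0.000000); V <- V + (h/6)(k1 + 2k2 + 2k3 + k4): V^p = -1.0000, V^q = 0.1250
step 2: k1 = (0.000000, 0.000000), k2 = (0.000000, 0.000000), k3 = (0.000000, 0.000000), k4 = (0.000000, 0.000000); V <- V + (h/6)(k1 + 2k2 + 2k3 + k4): V^p = -1.0000, V^q = 0.1250
step 3: k1 = (0.000000, 0.000000), k2 = (0.000000, 0.000000), k3 = (0.000000, 0.000000), k4 = (0.000000, 0.000000); V <- V + (h/6)(k1 + 2k2 + 2k3 + k4): V^p = -1.0000, V^q = 0.1250
step 4: k1 = (0.000000, 0.000000), k2 = (0.000000, 0.000000), k3 = (0.000000, 0.000000), k4 = (0.000000, 0.000000); V <- V + (h/6)(k1 + 2k2 + 2k3 + k4): V^p = -1.0000, V^q = 0.1250


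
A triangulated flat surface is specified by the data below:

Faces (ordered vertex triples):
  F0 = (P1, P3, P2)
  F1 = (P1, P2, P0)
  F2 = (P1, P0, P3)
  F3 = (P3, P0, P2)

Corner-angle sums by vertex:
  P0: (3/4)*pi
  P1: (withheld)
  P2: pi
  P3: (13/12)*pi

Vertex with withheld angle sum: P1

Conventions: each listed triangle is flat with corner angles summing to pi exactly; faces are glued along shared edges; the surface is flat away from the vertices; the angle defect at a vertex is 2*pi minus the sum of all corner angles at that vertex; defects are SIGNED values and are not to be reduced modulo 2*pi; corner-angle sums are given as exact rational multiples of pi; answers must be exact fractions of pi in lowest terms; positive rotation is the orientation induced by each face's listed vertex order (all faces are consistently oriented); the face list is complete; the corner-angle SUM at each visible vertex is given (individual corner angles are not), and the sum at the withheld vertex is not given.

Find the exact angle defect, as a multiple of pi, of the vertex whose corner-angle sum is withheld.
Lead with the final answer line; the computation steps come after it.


Answer: defect(P1) = (5/6)*pi

V = 4, E = 6, F = 4; chi = V - E + F = 2
Gauss-Bonnet: total defect = 2*pi*chi = 4*pi; visible defects sum to (19/6)*pi


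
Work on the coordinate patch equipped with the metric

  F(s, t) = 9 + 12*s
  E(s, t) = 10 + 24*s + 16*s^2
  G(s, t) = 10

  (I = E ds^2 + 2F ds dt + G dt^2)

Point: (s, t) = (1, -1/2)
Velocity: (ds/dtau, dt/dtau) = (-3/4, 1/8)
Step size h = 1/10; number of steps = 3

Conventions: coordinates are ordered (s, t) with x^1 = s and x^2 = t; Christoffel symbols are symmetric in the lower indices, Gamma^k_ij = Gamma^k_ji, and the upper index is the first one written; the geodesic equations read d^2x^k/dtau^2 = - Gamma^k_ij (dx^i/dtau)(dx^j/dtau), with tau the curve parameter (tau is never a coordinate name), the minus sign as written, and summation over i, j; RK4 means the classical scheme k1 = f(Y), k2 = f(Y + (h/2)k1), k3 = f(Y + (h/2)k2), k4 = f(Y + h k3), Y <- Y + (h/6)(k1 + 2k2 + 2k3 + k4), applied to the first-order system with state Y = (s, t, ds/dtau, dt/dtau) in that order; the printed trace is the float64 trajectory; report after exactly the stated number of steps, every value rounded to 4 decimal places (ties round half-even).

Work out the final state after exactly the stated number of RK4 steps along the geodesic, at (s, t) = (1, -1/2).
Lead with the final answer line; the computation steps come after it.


Answer: s = 0.7616, t = -0.4685, ds/dtau = -0.8443, dt/dtau = 0.0815

f(Y) = (ds/dtau, dt/dtau, -Gamma^s_ij Y'^i Y'^j, -Gamma^t_ij Y'^i Y'^j) with the Gammas evaluated at the stage position; h = 0.100000; intermediate values shown to 6 dp
step 0: s = 1.0000, t = -0.5000, ds/dtau = -0.7500, dt/dtau = 0.1250
step 1:
  k1: at (s, t) = (1.000000, -0.500000), (ds/dtau, dt/dtau) = (-0.750000, 0.125000); Gamma_sss = 0.474576, Gamma_sst = 0.000000, Gamma_stt = 0.000000, Gamma_tss = 0.203390, Gamma_tst = 0.000000, Gamma_ttt = 0.000000; k1 = (-0.750000, 0.125000, -0.266949, -0.114407)
  k2: at (s, t) = (0.962500, -0.493750), (ds/dtau, dt/dtau) = (-0.763347, 0.119280); Gamma_sss = 0.481356, Gamma_sst = 0.000000, Gamma_stt = 0.000000, Gamma_tss = 0.210813, Gamma_tst = 0.000000, Gamma_ttt = 0.000000; k2 = (-0.763347, 0.119280, -0.280486, -0.122841)
  k3: at (s, t) = (0.961833, -0.494036), (ds/dtau, dt/dtau) = (-0.764024, 0.118858); Gamma_sss = 0.481478, Gamma_sst = 0.000000, Gamma_stt = 0.000000, Gamma_tss = 0.210948, Gamma_tst = 0.000000, Gamma_ttt = 0.000000; k3 = (-0.764024, 0.118858, -0.281055, -0.123138)
  k4: at (s, t) = (0.923598, -0.488114), (ds/dtau, dt/dtau) = (-0.778105, 0.112686); Gamma_sss = 0.488509, Gamma_sst = 0.000000, Gamma_stt = 0.000000, Gamma_tss = 0.218919, Gamma_tst = 0.000000, Gamma_ttt = 0.000000; k4 = (-0.778105, 0.112686, -0.295767, -0.132544)
  Y <- Y + (h/6)(k1 + 2k2 + 2k3 + k4): s = 0.9236, t = -0.4881, ds/dtau = -0.7781, dt/dtau = 0.1127
step 2:
  k1: at (s, t) = (0.923619, -0.488101), (ds/dtau, dt/dtau) = (-0.778097, 0.112685); Gamma_sss = 0.488505, Gamma_sst = 0.000000, Gamma_stt = 0.000000, Gamma_tss = 0.218914, Gamma_tst = 0.000000, Gamma_ttt = 0.000000; k1 = (-0.778097, 0.112685, -0.295758, -0.132538)
  k2: at (s, t) = (0.884714, -0.482466), (ds/dtau, dt/dtau) = (-0.792885, 0.106058); Gamma_sss = 0.495775, Gamma_sst = 0.000000, Gamma_stt = 0.000000, Gamma_tss = 0.227459, Gamma_tst = 0.000000, Gamma_ttt = 0.000000; k2 = (-0.792885, 0.106058, -0.311677, -0.142996)
  k3: at (s, t) = (0.883975, -0.482798), (ds/dtau, dt/dtau) = (-0.793680, 0.105535); Gamma_sss = 0.495914, Gamma_sst = 0.000000, Gamma_stt = 0.000000, Gamma_tss = 0.227626, Gamma_tst = 0.000000, Gamma_ttt = 0.000000; k3 = (-0.793680, 0.105535, -0.312391, -0.143388)
  k4: at (s, t) = (0.844251, -0.477547), (ds/dtau, dt/dtau) = (-0.809336, 0.098346); Gamma_sss = 0.503452, Gamma_sst = 0.000000, Gamma_stt = 0.000000, Gamma_tss = 0.236844, Gamma_tst = 0.000000, Gamma_ttt = 0.000000; k4 = (-0.809336, 0.098346, -0.329774, -0.155139)
  Y <- Y + (h/6)(k1 + 2k2 + 2k3 + k4): s = 0.8443, t = -0.4775, ds/dtau = -0.8093, dt/dtau = 0.0983
step 3:
  k1: at (s, t) = (0.844276, -0.477530), (ds/dtau, dt/dtau) = (-0.809324, 0.098344); Gamma_sss = 0.503448, Gamma_sst = 0.000000, Gamma_stt = 0.000000, Gamma_tss = 0.236838, Gamma_tst = 0.000000, Gamma_ttt = 0.000000; k1 = (-0.809324, 0.098344, -0.329761, -0.155131)
  k2: at (s, t) = (0.803810, -0.472613), (ds/dtau, dt/dtau) = (-0.825812, 0.090588); Gamma_sss = 0.511235, Gamma_sst = 0.000000, Gamma_stt = 0.000000, Gamma_tss = 0.246765, Gamma_tst = 0.000000, Gamma_ttt = 0.000000; k2 = (-0.825812, 0.090588, -0.348645, -0.168286)
  k3: at (s, t) = (0.802986, -0.473001), (ds/dtau, dt/dtau) = (-0.826757, 0.089930); Gamma_sss = 0.511395, Gamma_sst = 0.000000, Gamma_stt = 0.000000, Gamma_tss = 0.246973, Gamma_tst = 0.000000, Gamma_ttt = 0.000000; k3 = (-0.826757, 0.089930, -0.349552, -0.168813)
  k4: at (s, t) = (0.761601, -0.468537), (ds/dtau, dt/dtau) = (-0.844280, 0.081463); Gamma_sss = 0.519462, Gamma_sst = 0.000000, Gamma_stt = 0.000000, Gamma_tss = 0.257738, Gamma_tst = 0.000000, Gamma_ttt = 0.000000; k4 = (-0.844280, 0.081463, -0.370276, -0.183717)
  Y <- Y + (h/6)(k1 + 2k2 + 2k3 + k4): s = 0.7616, t = -0.4685, ds/dtau = -0.8443, dt/dtau = 0.0815


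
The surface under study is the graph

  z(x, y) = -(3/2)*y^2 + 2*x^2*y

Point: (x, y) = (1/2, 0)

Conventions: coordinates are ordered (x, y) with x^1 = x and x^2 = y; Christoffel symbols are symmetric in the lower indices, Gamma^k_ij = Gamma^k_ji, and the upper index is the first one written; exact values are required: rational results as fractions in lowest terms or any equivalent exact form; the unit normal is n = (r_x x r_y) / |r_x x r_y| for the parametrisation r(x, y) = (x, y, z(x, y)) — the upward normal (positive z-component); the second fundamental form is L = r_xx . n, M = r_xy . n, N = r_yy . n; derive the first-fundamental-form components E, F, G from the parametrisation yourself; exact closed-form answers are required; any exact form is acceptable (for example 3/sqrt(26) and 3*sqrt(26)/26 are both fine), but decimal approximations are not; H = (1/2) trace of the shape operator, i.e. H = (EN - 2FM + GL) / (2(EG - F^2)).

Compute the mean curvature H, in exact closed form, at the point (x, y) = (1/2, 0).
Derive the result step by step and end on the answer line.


z_x = 0, z_y = 1/2, z_xx = 0, z_xy = 2, z_yy = -3
E = 1, F = 0, G = 5/4; answer radicand W^2 = 5/4
unnormalised second-form numerators: l = 0, m = 2, n = -3; L = l/sqrt(5/4), and similarly M = m/sqrt(W^2), N = n/sqrt(W^2)
H = (E*n - 2*F*m + G*l) / (2*(EG - F^2)*sqrt(W^2)); E*n - 2*F*m + G*l = -3, EG - F^2 = 5/4, so H = (-6/5)/sqrt(5/4)

Answer: H = -12*sqrt(5)/25


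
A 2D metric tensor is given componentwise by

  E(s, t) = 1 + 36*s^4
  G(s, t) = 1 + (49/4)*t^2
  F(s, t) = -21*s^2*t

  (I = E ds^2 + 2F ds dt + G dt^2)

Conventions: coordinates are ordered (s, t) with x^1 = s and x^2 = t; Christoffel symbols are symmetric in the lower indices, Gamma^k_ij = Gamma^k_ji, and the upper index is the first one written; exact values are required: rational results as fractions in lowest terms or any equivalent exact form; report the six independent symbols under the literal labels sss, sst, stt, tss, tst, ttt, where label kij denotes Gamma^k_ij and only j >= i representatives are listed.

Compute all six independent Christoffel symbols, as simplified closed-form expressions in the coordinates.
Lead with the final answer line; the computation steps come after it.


Answer: Gamma_sss = 288*s^3/(144*s^4 + 49*t^2 + 4), Gamma_sst = 0, Gamma_stt = -84*s^2/(144*s^4 + 49*t^2 + 4), Gamma_tss = -168*s*t/(144*s^4 + 49*t^2 + 4), Gamma_tst = 0, Gamma_ttt = 49*t/(144*s^4 + 49*t^2 + 4)

E = 1 + 36*s^4; F = -21*s^2*t; G = 1 + (49/4)*t^2
Gamma^k_ij = (1/2) g^{kl} (d_i g_jl + d_j g_il - d_l g_ij), with g^inv = (1/(EG-F^2)) [[G, -F], [-F, E]]
first partials: E_s = 144*s^3, E_t = 0, F_s = -42*s*t, F_t = -21*s^2, G_s = 0, G_t = (49/2)*t
D = EG - F^2 = 1 + (49/4)*t^2 + 36*s^4
expanded: Gamma^s_ss = (G E_s - 2F F_s + F E_t)/(2D), Gamma^s_st = (G E_t - F G_s)/(2D), Gamma^s_tt = (2G F_t - G G_s - F G_t)/(2D), Gamma^t_ss = (2E F_s - E E_t - F E_s)/(2D), Gamma^t_st = (E G_s - F E_t)/(2D), Gamma^t_tt = (E G_t - 2F F_t + F G_s)/(2D); substitute and cancel common factors


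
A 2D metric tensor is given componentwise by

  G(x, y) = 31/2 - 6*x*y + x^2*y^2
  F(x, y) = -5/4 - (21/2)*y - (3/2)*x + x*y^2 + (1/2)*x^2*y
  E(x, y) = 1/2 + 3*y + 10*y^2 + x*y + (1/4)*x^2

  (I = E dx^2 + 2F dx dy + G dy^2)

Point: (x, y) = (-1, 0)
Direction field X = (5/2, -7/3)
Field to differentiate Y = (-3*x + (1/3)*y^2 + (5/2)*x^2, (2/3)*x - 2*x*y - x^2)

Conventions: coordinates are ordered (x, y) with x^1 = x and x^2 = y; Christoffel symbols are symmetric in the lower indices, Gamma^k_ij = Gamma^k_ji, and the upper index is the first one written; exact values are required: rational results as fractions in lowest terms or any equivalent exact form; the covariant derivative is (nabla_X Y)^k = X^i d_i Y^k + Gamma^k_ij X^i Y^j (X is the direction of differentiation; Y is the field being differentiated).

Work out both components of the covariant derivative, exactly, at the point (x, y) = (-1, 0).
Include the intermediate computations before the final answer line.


E = 3/4, F = 1/4, G = 31/2 at the point
E_x = -1/2, E_y = 2, F_x = -3/2, F_y = -10, G_x = 0, G_y = 6
EG - F^2 = 185/16;  g^inv = (16/185) * [[31/2, -1/4], [-1/4, 3/4]]
first-kind symbols [ij,l] = (1/2)(d_i g_jl + d_j g_il - d_l g_ij): [xx,x] = E_x/2 = -1/4, [xx,y] = F_x - E_y/2 = -5/2, [xy,x] = E_y/2 = 1, [xy,y] = G_x/2 = 0, [yy,x] = F_y - G_x/2 = -10, [yy,y] = G_y/2 = 3
Gamma^x_ij = (G*[ij,x] - F*[ij,y])/(EG - F^2), Gamma^y_ij = (E*[ij,y] - F*[ij,x])/(EG - F^2)
Gamma_xxx = -52/185, Gamma_xxy = 248/185, Gamma_xyy = -2492/185, Gamma_yxx = -29/185, Gamma_yxy = -4/185, Gamma_yyy = 76/185
X = (5/2, -7/3), Y = (11/2, -5/3) at the point

Answer: (nabla_X Y)^x = -164899/1665, (nabla_X Y)^y = 12053/6660


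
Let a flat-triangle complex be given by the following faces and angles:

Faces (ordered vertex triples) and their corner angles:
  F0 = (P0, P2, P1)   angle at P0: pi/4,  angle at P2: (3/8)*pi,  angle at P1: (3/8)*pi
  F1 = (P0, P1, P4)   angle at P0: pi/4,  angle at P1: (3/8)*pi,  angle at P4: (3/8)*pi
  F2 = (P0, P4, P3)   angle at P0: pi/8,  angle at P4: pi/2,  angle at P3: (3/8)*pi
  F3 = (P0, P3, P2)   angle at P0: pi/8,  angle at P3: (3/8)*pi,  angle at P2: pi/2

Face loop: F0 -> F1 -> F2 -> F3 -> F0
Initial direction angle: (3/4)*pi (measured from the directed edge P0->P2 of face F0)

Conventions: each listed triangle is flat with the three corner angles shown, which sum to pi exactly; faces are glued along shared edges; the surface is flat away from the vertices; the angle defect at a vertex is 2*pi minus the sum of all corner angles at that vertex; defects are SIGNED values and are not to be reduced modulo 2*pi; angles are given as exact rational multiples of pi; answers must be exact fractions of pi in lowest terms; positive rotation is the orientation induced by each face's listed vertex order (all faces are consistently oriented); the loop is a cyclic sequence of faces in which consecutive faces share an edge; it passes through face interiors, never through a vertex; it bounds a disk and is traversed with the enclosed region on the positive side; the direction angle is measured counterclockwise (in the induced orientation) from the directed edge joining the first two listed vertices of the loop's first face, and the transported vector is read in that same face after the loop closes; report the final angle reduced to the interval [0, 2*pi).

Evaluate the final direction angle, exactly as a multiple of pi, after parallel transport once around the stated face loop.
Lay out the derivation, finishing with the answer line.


enclosed vertex P0: corner angles sum to (3/4)*pi, defect = 2*pi - (3/4)*pi = (5/4)*pi
the final direction is the initial angle plus the enclosed defects, taken mod 2*pi in the induced orientation
final angle = (3/4)*pi + (5/4)*pi = 0 (mod 2*pi)

Answer: final direction angle = 0


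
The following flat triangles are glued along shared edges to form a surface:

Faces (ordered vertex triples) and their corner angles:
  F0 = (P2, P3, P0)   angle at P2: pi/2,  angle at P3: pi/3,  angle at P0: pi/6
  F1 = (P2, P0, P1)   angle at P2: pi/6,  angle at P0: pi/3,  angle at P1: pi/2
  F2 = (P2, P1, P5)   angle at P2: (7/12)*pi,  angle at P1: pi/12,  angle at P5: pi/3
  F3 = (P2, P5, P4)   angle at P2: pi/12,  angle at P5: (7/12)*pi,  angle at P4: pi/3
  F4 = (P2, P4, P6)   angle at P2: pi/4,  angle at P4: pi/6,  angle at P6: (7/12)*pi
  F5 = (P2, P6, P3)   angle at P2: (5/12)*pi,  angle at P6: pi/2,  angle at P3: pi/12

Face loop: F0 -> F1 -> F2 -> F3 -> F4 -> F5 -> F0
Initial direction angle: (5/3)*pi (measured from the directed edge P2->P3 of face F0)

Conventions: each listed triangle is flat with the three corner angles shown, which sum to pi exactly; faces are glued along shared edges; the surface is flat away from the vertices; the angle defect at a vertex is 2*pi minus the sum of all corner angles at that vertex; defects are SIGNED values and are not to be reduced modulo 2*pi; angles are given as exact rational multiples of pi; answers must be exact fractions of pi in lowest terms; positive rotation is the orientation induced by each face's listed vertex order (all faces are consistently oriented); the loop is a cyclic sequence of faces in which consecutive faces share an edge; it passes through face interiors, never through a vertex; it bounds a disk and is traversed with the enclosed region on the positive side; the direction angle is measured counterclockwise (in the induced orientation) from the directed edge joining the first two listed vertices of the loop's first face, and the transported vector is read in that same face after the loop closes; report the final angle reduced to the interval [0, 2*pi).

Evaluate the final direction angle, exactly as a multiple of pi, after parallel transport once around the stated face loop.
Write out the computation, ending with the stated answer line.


enclosed vertex P2: corner angles sum to 2*pi, defect = 2*pi - 2*pi = 0
the final direction is the initial angle plus the enclosed defects, taken mod 2*pi in the induced orientation
final angle = (5/3)*pi + 0 = (5/3)*pi (mod 2*pi)

Answer: final direction angle = (5/3)*pi


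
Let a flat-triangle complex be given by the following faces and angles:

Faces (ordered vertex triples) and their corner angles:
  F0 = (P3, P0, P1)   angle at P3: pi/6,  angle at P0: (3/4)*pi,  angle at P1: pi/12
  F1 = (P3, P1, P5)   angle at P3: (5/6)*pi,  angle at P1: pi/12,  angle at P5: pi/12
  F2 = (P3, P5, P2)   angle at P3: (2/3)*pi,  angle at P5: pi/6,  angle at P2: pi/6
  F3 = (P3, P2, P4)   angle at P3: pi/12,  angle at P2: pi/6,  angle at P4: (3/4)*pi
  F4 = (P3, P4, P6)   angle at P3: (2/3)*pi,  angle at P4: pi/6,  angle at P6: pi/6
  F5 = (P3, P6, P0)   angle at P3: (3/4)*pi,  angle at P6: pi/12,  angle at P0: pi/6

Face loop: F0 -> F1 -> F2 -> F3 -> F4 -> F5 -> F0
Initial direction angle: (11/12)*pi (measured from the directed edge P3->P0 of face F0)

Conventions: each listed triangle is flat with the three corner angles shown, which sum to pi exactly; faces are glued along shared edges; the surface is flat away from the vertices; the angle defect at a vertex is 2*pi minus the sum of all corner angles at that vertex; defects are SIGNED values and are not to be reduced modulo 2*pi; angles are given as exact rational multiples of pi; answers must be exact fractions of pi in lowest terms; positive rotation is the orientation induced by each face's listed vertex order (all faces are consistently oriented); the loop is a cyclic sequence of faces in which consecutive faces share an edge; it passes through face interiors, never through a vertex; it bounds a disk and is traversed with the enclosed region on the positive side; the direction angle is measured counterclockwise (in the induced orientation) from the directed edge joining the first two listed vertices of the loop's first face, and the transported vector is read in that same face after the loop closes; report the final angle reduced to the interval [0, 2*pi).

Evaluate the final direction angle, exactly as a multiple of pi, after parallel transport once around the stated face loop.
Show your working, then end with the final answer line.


enclosed vertex P3: corner angles sum to (19/6)*pi, defect = 2*pi - (19/6)*pi = (-7/6)*pi
transport around the loop rotates by the sum of enclosed defects; add to the initial angle mod 2*pi
final angle = (11/12)*pi - (7/6)*pi = (7/4)*pi (mod 2*pi)

Answer: final direction angle = (7/4)*pi


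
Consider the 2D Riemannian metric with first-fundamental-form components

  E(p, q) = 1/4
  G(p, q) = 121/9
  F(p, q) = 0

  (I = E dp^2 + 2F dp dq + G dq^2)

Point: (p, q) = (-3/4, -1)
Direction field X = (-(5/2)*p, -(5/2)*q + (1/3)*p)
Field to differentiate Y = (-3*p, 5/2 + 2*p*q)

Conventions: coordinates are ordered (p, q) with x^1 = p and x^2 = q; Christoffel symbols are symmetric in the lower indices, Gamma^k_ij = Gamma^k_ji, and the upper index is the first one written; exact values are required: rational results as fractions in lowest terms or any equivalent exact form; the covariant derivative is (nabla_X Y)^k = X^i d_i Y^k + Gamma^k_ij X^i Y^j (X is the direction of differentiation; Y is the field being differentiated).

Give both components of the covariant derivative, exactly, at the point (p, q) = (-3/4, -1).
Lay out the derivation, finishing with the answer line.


E = 1/4, F = 0, G = 121/9 at the point
E_p = 0, E_q = 0, F_p = 0, F_q = 0, G_p = 0, G_q = 0
EG - F^2 = 121/36;  g^inv = (36/121) * [[121/9, 0], [0, 1/4]]
first-kind symbols [ij,l] = (1/2)(d_i g_jl + d_j g_il - d_l g_ij): [pp,p] = E_p/2 = 0, [pp,q] = F_p - E_q/2 = 0, [pq,p] = E_q/2 = 0, [pq,q] = G_p/2 = 0, [qq,p] = F_q - G_p/2 = 0, [qq,q] = G_q/2 = 0
Gamma^p_ij = (G*[ij,p] - F*[ij,q])/(EG - F^2), Gamma^q_ij = (E*[ij,q] - F*[ij,p])/(EG - F^2)
Gamma_ppp = 0, Gamma_ppq = 0, Gamma_pqq = 0, Gamma_qpp = 0, Gamma_qpq = 0, Gamma_qqq = 0
X = (15/8, 9/4), Y = (9/4, 4) at the point

Answer: (nabla_X Y)^p = -45/8, (nabla_X Y)^q = -57/8


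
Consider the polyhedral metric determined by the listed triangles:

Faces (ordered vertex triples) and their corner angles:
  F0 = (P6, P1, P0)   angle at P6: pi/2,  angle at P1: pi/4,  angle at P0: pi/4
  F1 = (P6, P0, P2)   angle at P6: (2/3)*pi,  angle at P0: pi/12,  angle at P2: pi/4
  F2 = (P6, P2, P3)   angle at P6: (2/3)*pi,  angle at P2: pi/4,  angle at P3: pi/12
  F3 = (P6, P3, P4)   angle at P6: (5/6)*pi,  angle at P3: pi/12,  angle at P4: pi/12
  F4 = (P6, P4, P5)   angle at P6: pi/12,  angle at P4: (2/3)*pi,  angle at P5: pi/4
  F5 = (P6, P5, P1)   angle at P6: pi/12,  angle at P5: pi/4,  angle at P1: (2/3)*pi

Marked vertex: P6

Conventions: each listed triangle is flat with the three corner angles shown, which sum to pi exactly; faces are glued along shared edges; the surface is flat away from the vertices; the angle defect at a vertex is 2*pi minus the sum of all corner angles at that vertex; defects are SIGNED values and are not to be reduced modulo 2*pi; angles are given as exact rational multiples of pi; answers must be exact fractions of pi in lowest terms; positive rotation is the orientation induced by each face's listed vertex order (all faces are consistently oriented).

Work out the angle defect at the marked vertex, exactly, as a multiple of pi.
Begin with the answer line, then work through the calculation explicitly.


Answer: defect(P6) = (-5/6)*pi

Sum of corner angles at P6: (17/6)*pi
defect = 2*pi - (17/6)*pi


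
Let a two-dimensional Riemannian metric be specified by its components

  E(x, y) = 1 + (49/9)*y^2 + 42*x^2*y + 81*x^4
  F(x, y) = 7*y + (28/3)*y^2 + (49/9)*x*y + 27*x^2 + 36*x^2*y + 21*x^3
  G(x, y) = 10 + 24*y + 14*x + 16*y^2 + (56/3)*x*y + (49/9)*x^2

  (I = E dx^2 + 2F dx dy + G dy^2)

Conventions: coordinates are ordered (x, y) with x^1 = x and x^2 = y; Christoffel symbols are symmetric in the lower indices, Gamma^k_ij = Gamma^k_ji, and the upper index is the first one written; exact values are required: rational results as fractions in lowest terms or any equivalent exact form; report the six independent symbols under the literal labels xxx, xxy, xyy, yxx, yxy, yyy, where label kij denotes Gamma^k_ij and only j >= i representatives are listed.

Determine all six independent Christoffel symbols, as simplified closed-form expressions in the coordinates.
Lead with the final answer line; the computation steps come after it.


Answer: Gamma_xxx = (1458*x^3 + 378*x*y)/(729*x^4 + 378*x^2*y + 49*x^2 + 168*x*y + 126*x + 193*y^2 + 216*y + 90), Gamma_xxy = (189*x^2 + 49*y)/(729*x^4 + 378*x^2*y + 49*x^2 + 168*x*y + 126*x + 193*y^2 + 216*y + 90), Gamma_xyy = (324*x^2 + 84*y)/(729*x^4 + 378*x^2*y + 49*x^2 + 168*x*y + 126*x + 193*y^2 + 216*y + 90), Gamma_yxx = (378*x^2 + 648*x*y + 486*x)/(729*x^4 + 378*x^2*y + 49*x^2 + 168*x*y + 126*x + 193*y^2 + 216*y + 90), Gamma_yxy = (49*x + 84*y + 63)/(729*x^4 + 378*x^2*y + 49*x^2 + 168*x*y + 126*x + 193*y^2 + 216*y + 90), Gamma_yyy = (84*x + 144*y + 108)/(729*x^4 + 378*x^2*y + 49*x^2 + 168*x*y + 126*x + 193*y^2 + 216*y + 90)

E = 1 + (49/9)*y^2 + 42*x^2*y + 81*x^4; F = 7*y + (28/3)*y^2 + (49/9)*x*y + 27*x^2 + 36*x^2*y + 21*x^3; G = 10 + 24*y + 14*x + 16*y^2 + (56/3)*x*y + (49/9)*x^2
Gamma^k_ij = (1/2) g^{kl} (d_i g_jl + d_j g_il - d_l g_ij), with g^inv = (1/(EG-F^2)) [[G, -F], [-F, E]]
first partials: E_x = 84*x*y + 324*x^3, E_y = (98/9)*y + 42*x^2, F_x = (49/9)*y + 54*x + 72*x*y + 63*x^2, F_y = 7 + (56/3)*y + (49/9)*x + 36*x^2, G_x = 14 + (56/3)*y + (98/9)*x, G_y = 24 + 32*y + (56/3)*x
D = EG - F^2 = 10 + 24*y + 14*x + (193/9)*y^2 + (56/3)*x*y + (49/9)*x^2 + 42*x^2*y + 81*x^4
expanded: Gamma^x_xx = (G E_x - 2F F_x + F E_y)/(2D), Gamma^x_xy = (G E_y - F G_x)/(2D), Gamma^x_yy = (2G F_y - G G_x - F G_y)/(2D), Gamma^y_xx = (2E F_x - E E_y - F E_x)/(2D), Gamma^y_xy = (E G_x - F E_y)/(2D), Gamma^y_yy = (E G_y - 2F F_y + F G_x)/(2D); substitute and cancel common factors


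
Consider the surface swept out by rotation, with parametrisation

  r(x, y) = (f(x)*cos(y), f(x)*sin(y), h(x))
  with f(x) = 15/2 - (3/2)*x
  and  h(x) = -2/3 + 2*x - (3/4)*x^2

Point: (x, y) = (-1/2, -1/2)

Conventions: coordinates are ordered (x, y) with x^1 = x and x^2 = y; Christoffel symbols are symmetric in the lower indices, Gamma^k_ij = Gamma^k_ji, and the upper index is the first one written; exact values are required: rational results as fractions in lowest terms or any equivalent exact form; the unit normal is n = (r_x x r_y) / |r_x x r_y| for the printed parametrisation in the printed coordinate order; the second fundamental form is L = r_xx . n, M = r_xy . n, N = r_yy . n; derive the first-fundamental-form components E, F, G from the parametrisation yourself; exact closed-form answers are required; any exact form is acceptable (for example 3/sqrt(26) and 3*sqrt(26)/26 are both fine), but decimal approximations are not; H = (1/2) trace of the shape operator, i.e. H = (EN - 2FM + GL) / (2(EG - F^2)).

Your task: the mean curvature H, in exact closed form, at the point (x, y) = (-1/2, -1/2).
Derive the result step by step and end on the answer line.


f = 33/4, f' = -3/2, f'' = 0, h' = 11/4, h'' = -3/2
E = 157/16, F = 0, G = 1089/16; answer radicand W^2 = 157/16
unnormalised second-form numerators: l = 9/4, m = 0, n = 363/16; L = l/sqrt(157/16), and similarly M = m/sqrt(W^2), N = n/sqrt(W^2)
H = (E*n - 2*F*m + G*l) / (2*(EG - F^2)*sqrt(W^2)); E*n - 2*F*m + G*l = 96195/256, EG - F^2 = 170973/256, so H = (265/942)/sqrt(157/16)

Answer: H = 530*sqrt(157)/73947


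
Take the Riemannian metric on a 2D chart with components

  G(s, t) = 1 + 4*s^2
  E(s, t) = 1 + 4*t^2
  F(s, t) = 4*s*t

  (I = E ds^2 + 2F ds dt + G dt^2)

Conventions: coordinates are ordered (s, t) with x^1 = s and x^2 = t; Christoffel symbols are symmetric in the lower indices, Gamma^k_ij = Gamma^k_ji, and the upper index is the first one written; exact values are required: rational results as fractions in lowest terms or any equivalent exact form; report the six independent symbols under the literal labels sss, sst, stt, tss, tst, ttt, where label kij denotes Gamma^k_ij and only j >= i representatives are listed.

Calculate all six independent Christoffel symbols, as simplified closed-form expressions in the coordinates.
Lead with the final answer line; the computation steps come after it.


Answer: Gamma_sss = 0, Gamma_sst = 4*t/(4*s^2 + 4*t^2 + 1), Gamma_stt = 0, Gamma_tss = 0, Gamma_tst = 4*s/(4*s^2 + 4*t^2 + 1), Gamma_ttt = 0

E = 1 + 4*t^2; F = 4*s*t; G = 1 + 4*s^2
Gamma^k_ij = (1/2) g^{kl} (d_i g_jl + d_j g_il - d_l g_ij), with g^inv = (1/(EG-F^2)) [[G, -F], [-F, E]]
first partials: E_s = 0, E_t = 8*t, F_s = 4*t, F_t = 4*s, G_s = 8*s, G_t = 0
D = EG - F^2 = 1 + 4*t^2 + 4*s^2
expanded: Gamma^s_ss = (G E_s - 2F F_s + F E_t)/(2D), Gamma^s_st = (G E_t - F G_s)/(2D), Gamma^s_tt = (2G F_t - G G_s - F G_t)/(2D), Gamma^t_ss = (2E F_s - E E_t - F E_s)/(2D), Gamma^t_st = (E G_s - F E_t)/(2D), Gamma^t_tt = (E G_t - 2F F_t + F G_s)/(2D); substitute and cancel common factors


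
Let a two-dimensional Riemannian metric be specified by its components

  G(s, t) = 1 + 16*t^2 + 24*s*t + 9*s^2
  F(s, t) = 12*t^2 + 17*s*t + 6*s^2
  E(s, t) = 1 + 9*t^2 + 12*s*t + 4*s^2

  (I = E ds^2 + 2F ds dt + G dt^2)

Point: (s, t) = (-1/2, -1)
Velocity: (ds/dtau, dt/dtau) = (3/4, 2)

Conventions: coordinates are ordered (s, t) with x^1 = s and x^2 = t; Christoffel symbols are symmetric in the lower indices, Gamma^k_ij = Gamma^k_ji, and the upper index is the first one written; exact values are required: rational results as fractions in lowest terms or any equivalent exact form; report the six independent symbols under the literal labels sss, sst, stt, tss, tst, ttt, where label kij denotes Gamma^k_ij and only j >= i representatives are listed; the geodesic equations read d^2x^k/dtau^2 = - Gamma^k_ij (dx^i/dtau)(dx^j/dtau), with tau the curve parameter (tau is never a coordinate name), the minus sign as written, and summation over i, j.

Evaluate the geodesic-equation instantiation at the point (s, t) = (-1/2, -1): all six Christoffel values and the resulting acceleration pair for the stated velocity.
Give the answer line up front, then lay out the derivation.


Answer: Gamma_sss = -32/189, Gamma_sst = -16/63, Gamma_stt = -64/189, Gamma_tss = -44/189, Gamma_tst = -22/63, Gamma_ttt = -88/189; accelerations (d^2s/dtau^2, d^2t/dtau^2) = (418/189, 2299/756)

E = 17, F = 22, G = 125/4 at the point
E_s = -16, E_t = -24, F_s = -23, F_t = -65/2, G_s = -33, G_t = -44
EG - F^2 = 189/4;  g^inv = (4/189) * [[125/4, -22], [-22, 17]]
first-kind symbols [ij,l] = (1/2)(d_i g_jl + d_j g_il - d_l g_ij): [ss,s] = E_s/2 = -8, [ss,t] = F_s - E_t/2 = -11, [st,s] = E_t/2 = -12, [st,t] = G_s/2 = -33/2, [tt,s] = F_t - G_s/2 = -16, [tt,t] = G_t/2 = -22
Gamma^s_ij = (G*[ij,s] - F*[ij,t])/(EG - F^2), Gamma^t_ij = (E*[ij,t] - F*[ij,s])/(EG - F^2)
Gamma_sss = -32/189, Gamma_sst = -16/63, Gamma_stt = -64/189, Gamma_tss = -44/189, Gamma_tst = -22/63, Gamma_ttt = -88/189
d^2s/dtau^2 = -(Gamma_sss*(3/4)^2 + 2*Gamma_sst*(3/4)*(2) + Gamma_stt*(2)^2) = 418/189
d^2t/dtau^2 = -(Gamma_tss*(3/4)^2 + 2*Gamma_tst*(3/4)*(2) + Gamma_ttt*(2)^2) = 2299/756
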